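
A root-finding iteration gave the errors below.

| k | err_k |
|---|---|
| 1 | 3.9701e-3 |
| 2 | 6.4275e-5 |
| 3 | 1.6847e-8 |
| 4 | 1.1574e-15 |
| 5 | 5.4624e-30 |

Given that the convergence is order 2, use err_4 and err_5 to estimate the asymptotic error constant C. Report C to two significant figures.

4.1

C ≈ err_5 / err_4^2
  = 5.4624e-30 / (1.1574e-15)^2
  = 5.4624e-30 / 1.33957e-30 ≈ 4.0777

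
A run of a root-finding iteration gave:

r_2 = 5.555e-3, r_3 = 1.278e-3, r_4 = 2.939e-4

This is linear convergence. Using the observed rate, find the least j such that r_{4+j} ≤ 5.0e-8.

6

Rate ρ ≈ r_4/r_3 = 2.939e-4/1.278e-3 = 0.2300.
After j more steps, r_{4+j} ≈ 2.939e-4·ρ^j; need ρ^j ≤ 5.0e-8/2.939e-4 = 0.000170126.
j ≥ ln(0.000170126)/ln(0.2300) = -8.6790/-1.46968 = 5.905.
So 6 more iterations are needed.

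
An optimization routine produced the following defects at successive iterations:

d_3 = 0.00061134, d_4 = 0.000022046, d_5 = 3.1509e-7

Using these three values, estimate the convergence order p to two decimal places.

p ≈ ln(d_5/d_4) / ln(d_4/d_3)
  = ln(3.1509e-7/0.000022046) / ln(0.000022046/0.00061134)
  = ln(0.0142924) / ln(0.0360618)
  = -4.24803 / -3.32252 ≈ 1.27856

1.28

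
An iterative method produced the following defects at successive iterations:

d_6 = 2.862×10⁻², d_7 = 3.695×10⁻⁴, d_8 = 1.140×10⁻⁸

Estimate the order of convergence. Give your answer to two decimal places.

2.39

p ≈ ln(d_8/d_7) / ln(d_7/d_6)
  = ln(1.140×10⁻⁸/3.695×10⁻⁴) / ln(3.695×10⁻⁴/2.862×10⁻²)
  = ln(3.08525e-05) / ln(0.0129106)
  = -10.38629 / -4.34971 ≈ 2.38781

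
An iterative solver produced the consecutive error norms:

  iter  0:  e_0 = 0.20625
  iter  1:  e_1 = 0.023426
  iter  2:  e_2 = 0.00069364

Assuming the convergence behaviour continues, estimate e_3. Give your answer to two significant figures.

2.3e-6

First estimate the order: p ≈ ln(e_2/e_1) / ln(e_1/e_0) = ln(0.00069364/0.023426)/ln(0.023426/0.20625) = ln(0.0296098)/ln(0.113581) ≈ 1.6181.
Then e_3 ≈ e_2·(e_2/e_1)^p = 0.00069364·(0.0296098)^1.6181 = 0.00069364·0.00336225 ≈ 2.332e-06.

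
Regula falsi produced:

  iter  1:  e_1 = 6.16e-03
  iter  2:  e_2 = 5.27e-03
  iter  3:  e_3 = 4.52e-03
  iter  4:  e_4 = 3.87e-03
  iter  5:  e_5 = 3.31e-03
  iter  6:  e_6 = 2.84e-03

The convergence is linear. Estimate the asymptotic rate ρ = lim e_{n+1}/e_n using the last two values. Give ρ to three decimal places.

ρ ≈ e_6/e_5 = 2.84e-03/3.31e-03 = 0.85801

0.858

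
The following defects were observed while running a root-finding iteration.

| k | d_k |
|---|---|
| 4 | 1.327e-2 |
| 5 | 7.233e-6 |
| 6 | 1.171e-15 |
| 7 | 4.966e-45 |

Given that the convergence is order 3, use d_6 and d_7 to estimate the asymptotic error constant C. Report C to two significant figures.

C ≈ d_7 / d_6^3
  = 4.966e-45 / (1.171e-15)^3
  = 4.966e-45 / 1.60572e-45 ≈ 3.0927

3.1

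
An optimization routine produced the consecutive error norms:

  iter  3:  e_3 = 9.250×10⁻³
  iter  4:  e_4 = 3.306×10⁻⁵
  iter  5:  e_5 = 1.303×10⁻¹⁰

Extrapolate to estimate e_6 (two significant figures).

1.5e-22

First estimate the order: p ≈ ln(e_5/e_4) / ln(e_4/e_3) = ln(1.303×10⁻¹⁰/3.306×10⁻⁵)/ln(3.306×10⁻⁵/9.250×10⁻³) = ln(3.94132e-06)/ln(0.00357405) ≈ 2.2087.
Then e_6 ≈ e_5·(e_5/e_4)^p = 1.303×10⁻¹⁰·(3.94132e-06)^2.2087 = 1.303×10⁻¹⁰·1.15716e-12 ≈ 1.508e-22.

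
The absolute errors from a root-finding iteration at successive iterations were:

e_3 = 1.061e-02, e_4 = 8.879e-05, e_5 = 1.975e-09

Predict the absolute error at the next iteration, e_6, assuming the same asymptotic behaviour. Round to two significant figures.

First estimate the order: p ≈ ln(e_5/e_4) / ln(e_4/e_3) = ln(1.975e-09/8.879e-05)/ln(8.879e-05/1.061e-02) = ln(2.22435e-05)/ln(0.00836852) ≈ 2.2398.
Then e_6 ≈ e_5·(e_5/e_4)^p = 1.975e-09·(2.22435e-05)^2.2398 = 1.975e-09·3.79023e-11 ≈ 7.486e-20.

7.5e-20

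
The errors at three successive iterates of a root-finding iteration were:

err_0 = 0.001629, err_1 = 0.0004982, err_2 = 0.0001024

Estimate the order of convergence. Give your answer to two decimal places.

p ≈ ln(err_2/err_1) / ln(err_1/err_0)
  = ln(0.0001024/0.0004982) / ln(0.0004982/0.001629)
  = ln(0.20554) / ln(0.305832)
  = -1.58211 / -1.18472 ≈ 1.33543

1.34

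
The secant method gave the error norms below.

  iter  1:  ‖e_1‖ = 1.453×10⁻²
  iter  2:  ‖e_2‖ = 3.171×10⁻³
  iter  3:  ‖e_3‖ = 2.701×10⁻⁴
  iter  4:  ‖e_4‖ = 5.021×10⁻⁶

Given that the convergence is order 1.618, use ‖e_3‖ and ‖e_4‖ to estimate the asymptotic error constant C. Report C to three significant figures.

C ≈ ‖e_4‖ / ‖e_3‖^1.618
  = 5.021×10⁻⁶ / (2.701×10⁻⁴)^1.618
  = 5.021×10⁻⁶ / 1.68348e-06 ≈ 2.9825

2.98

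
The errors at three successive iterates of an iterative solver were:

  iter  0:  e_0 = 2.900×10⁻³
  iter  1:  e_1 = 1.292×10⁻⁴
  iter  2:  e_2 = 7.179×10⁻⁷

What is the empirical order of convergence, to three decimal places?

1.669

p ≈ ln(e_2/e_1) / ln(e_1/e_0)
  = ln(7.179×10⁻⁷/1.292×10⁻⁴) / ln(1.292×10⁻⁴/2.900×10⁻³)
  = ln(0.0055565) / ln(0.0445517)
  = -5.192787 / -3.111105 ≈ 1.669113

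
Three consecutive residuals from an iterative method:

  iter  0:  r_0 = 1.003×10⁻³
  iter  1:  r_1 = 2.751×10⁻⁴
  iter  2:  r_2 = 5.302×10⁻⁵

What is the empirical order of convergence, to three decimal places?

1.273

p ≈ ln(r_2/r_1) / ln(r_1/r_0)
  = ln(5.302×10⁻⁵/2.751×10⁻⁴) / ln(2.751×10⁻⁴/1.003×10⁻³)
  = ln(0.19273) / ln(0.274277)
  = -1.646465 / -1.293617 ≈ 1.272761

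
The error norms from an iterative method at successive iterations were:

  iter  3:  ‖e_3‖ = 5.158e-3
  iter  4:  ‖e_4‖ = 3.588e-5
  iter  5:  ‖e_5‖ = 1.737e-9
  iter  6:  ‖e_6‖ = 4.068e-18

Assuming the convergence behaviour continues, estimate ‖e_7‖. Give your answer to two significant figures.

2.2e-35

First estimate the order: p ≈ ln(‖e_6‖/‖e_5‖) / ln(‖e_5‖/‖e_4‖) = ln(4.068e-18/1.737e-9)/ln(1.737e-9/3.588e-5) = ln(2.34197e-09)/ln(4.84114e-05) ≈ 2.0001.
Then ‖e_7‖ ≈ ‖e_6‖·(‖e_6‖/‖e_5‖)^p = 4.068e-18·(2.34197e-09)^2.0001 = 4.068e-18·5.47393e-18 ≈ 2.227e-35.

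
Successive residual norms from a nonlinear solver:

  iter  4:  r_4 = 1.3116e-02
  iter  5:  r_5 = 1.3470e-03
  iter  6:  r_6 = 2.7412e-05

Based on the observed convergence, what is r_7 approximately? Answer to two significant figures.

First estimate the order: p ≈ ln(r_6/r_5) / ln(r_5/r_4) = ln(2.7412e-05/1.3470e-03)/ln(1.3470e-03/1.3116e-02) = ln(0.0203504)/ln(0.102699) ≈ 1.7112.
Then r_7 ≈ r_6·(r_6/r_5)^p = 2.7412e-05·(0.0203504)^1.7112 = 2.7412e-05·0.00127535 ≈ 3.496e-08.

3.5e-8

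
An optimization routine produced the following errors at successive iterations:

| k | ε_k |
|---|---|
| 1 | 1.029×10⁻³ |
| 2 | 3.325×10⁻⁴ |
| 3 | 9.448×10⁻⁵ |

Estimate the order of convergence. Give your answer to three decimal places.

p ≈ ln(ε_3/ε_2) / ln(ε_2/ε_1)
  = ln(9.448×10⁻⁵/3.325×10⁻⁴) / ln(3.325×10⁻⁴/1.029×10⁻³)
  = ln(0.28415) / ln(0.323129)
  = -1.258253 / -1.129704 ≈ 1.113790

1.114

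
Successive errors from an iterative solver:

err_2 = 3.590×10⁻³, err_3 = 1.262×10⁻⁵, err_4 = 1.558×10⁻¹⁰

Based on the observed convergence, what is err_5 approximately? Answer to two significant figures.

2.4e-20

First estimate the order: p ≈ ln(err_4/err_3) / ln(err_3/err_2) = ln(1.558×10⁻¹⁰/1.262×10⁻⁵)/ln(1.262×10⁻⁵/3.590×10⁻³) = ln(1.23455e-05)/ln(0.00351532) ≈ 2.0002.
Then err_5 ≈ err_4·(err_4/err_3)^p = 1.558×10⁻¹⁰·(1.23455e-05)^2.0002 = 1.558×10⁻¹⁰·1.52067e-10 ≈ 2.369e-20.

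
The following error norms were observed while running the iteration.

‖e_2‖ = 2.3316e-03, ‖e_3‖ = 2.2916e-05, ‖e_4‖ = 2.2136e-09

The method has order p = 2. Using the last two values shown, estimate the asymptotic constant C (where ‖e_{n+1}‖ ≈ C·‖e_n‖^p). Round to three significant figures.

C ≈ ‖e_4‖ / ‖e_3‖^2
  = 2.2136e-09 / (2.2916e-05)^2
  = 2.2136e-09 / 5.25143e-10 ≈ 4.2152

4.22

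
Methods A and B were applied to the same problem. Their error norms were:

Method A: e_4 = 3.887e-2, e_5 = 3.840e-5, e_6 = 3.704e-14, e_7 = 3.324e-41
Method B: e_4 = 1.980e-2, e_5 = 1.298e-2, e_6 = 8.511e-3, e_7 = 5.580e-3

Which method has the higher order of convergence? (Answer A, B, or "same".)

Method A: p ≈ ln(3.324e-41/3.704e-14)/ln(3.704e-14/3.840e-5) ≈ 3.00.
Method B: p ≈ ln(5.580e-3/8.511e-3)/ln(8.511e-3/1.298e-2) ≈ 1.00.
Method A has the higher order (≈3.0 vs ≈1.0).

A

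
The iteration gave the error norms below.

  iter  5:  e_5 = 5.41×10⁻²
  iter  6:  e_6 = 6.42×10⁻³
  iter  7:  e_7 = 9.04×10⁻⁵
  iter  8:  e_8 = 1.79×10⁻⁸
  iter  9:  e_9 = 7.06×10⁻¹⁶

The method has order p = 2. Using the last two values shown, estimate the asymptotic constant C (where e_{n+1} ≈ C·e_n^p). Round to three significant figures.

C ≈ e_9 / e_8^2
  = 7.06×10⁻¹⁶ / (1.79×10⁻⁸)^2
  = 7.06×10⁻¹⁶ / 3.2041e-16 ≈ 2.2034

2.20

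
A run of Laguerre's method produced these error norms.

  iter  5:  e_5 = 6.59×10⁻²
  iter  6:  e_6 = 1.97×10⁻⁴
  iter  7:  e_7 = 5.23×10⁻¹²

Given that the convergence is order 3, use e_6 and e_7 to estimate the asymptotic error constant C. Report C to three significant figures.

0.684

C ≈ e_7 / e_6^3
  = 5.23×10⁻¹² / (1.97×10⁻⁴)^3
  = 5.23×10⁻¹² / 7.64537e-12 ≈ 0.68407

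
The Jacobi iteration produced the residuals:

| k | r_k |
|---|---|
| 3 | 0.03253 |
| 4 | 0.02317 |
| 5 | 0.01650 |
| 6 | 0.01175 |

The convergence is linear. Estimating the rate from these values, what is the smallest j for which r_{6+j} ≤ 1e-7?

35

Rate ρ ≈ r_6/r_5 = 0.01175/0.01650 = 0.7121.
After j more steps, r_{6+j} ≈ 0.01175·ρ^j; need ρ^j ≤ 1e-7/0.01175 = 8.51064e-06.
j ≥ ln(8.51064e-06)/ln(0.7121) = -11.6742/-0.33954 = 34.382.
So 35 more iterations are needed.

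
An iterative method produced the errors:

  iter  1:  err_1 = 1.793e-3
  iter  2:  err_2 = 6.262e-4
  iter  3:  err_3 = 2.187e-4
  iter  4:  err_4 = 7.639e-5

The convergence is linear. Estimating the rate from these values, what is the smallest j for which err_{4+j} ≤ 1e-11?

16

Rate ρ ≈ err_4/err_3 = 7.639e-5/2.187e-4 = 0.3493.
After j more steps, err_{4+j} ≈ 7.639e-5·ρ^j; need ρ^j ≤ 1e-11/7.639e-5 = 1.30907e-07.
j ≥ ln(1.30907e-07)/ln(0.3493) = -15.8488/-1.05182 = 15.068.
So 16 more iterations are needed.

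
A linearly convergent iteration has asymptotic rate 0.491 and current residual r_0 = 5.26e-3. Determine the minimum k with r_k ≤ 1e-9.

22

After k steps, r_k ≈ 5.26e-3·0.491^k.
Need 0.491^k ≤ 1e-9/5.26e-3 = 1.90114e-07.
k ≥ ln(1.90114e-07)/ln(0.491) = -15.4756/-0.71131 = 21.756.
Smallest integer k = 22.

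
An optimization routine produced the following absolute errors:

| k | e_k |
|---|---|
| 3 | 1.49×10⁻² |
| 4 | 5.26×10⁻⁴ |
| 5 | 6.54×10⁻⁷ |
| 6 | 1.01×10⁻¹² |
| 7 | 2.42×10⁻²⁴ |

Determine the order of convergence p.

2

Consecutive ratios: e_7/e_6 = 2.42×10⁻²⁴/1.01×10⁻¹² = 2.39604e-12, e_6/e_5 = 1.01×10⁻¹²/6.54×10⁻⁷ = 1.54434e-06.
p ≈ ln(2.39604e-12)/ln(1.54434e-06) = -26.7572/-13.3809 ≈ 2.00.
So the convergence is quadratic (order 2).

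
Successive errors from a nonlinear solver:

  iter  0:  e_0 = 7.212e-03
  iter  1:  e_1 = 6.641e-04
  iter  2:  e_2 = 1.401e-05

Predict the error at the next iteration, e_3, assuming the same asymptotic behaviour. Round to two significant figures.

First estimate the order: p ≈ ln(e_2/e_1) / ln(e_1/e_0) = ln(1.401e-05/6.641e-04)/ln(6.641e-04/7.212e-03) = ln(0.0210962)/ln(0.0920826) ≈ 1.6178.
Then e_3 ≈ e_2·(e_2/e_1)^p = 1.401e-05·(0.0210962)^1.6178 = 1.401e-05·0.0019449 ≈ 2.725e-08.

2.7e-8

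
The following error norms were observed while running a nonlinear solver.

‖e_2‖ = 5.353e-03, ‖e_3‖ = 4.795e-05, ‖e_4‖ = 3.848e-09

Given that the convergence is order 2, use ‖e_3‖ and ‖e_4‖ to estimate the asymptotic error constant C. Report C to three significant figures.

C ≈ ‖e_4‖ / ‖e_3‖^2
  = 3.848e-09 / (4.795e-05)^2
  = 3.848e-09 / 2.2992e-09 ≈ 1.6736

1.67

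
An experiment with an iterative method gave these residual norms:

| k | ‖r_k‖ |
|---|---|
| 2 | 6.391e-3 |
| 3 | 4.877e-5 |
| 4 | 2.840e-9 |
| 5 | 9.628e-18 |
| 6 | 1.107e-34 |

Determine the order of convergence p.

2

Consecutive ratios: ‖r_6‖/‖r_5‖ = 1.107e-34/9.628e-18 = 1.14977e-17, ‖r_5‖/‖r_4‖ = 9.628e-18/2.840e-9 = 3.39014e-09.
p ≈ ln(1.14977e-17)/ln(3.39014e-09) = -39.0044/-19.5024 ≈ 2.00.
So the convergence is quadratic (order 2).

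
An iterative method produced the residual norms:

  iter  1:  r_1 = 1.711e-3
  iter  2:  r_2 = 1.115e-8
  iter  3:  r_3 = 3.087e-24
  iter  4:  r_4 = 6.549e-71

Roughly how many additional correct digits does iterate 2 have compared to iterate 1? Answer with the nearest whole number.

Digits gained ≈ log₁₀(r_1/r_2) = log₁₀(1.711e-3/1.115e-8) = log₁₀(153453) ≈ 5.186.

5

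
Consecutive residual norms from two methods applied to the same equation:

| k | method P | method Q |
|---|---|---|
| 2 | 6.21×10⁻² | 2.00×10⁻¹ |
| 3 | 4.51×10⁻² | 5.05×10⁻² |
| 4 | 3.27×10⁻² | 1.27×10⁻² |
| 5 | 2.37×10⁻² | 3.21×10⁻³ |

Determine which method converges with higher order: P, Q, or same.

same

Method P: p ≈ ln(2.37×10⁻²/3.27×10⁻²)/ln(3.27×10⁻²/4.51×10⁻²) ≈ 1.00.
Method Q: p ≈ ln(3.21×10⁻³/1.27×10⁻²)/ln(1.27×10⁻²/5.05×10⁻²) ≈ 1.00.
Both orders ≈ 1.0 — effectively the same.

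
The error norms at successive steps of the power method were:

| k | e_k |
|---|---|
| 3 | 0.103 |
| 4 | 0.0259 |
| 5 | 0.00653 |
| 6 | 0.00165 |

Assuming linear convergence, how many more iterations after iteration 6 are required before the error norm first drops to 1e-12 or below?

Rate ρ ≈ e_6/e_5 = 0.00165/0.00653 = 0.2527.
After j more steps, e_{6+j} ≈ 0.00165·ρ^j; need ρ^j ≤ 1e-12/0.00165 = 6.06061e-10.
j ≥ ln(6.06061e-10)/ln(0.2527) = -21.2240/-1.37555 = 15.429.
So 16 more iterations are needed.

16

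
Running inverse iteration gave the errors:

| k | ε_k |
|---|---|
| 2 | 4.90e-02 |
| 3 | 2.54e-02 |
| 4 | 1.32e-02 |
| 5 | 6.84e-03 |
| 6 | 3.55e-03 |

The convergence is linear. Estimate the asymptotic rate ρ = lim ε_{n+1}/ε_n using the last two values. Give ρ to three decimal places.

ρ ≈ ε_6/ε_5 = 3.55e-03/6.84e-03 = 0.51901

0.519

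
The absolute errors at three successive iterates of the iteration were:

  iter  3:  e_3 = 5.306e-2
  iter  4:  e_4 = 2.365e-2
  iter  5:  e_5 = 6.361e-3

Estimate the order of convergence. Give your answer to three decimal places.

1.625

p ≈ ln(e_5/e_4) / ln(e_4/e_3)
  = ln(6.361e-3/2.365e-2) / ln(2.365e-2/5.306e-2)
  = ln(0.268964) / ln(0.445722)
  = -1.313178 / -0.808060 ≈ 1.625100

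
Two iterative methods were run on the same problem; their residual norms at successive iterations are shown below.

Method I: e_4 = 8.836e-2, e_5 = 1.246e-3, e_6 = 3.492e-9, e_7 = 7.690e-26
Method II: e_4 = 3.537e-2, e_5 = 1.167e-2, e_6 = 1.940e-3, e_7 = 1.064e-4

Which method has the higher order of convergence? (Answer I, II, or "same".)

Method I: p ≈ ln(7.690e-26/3.492e-9)/ln(3.492e-9/1.246e-3) ≈ 3.00.
Method II: p ≈ ln(1.064e-4/1.940e-3)/ln(1.940e-3/1.167e-2) ≈ 1.62.
Method I has the higher order (≈3.0 vs ≈1.6).

I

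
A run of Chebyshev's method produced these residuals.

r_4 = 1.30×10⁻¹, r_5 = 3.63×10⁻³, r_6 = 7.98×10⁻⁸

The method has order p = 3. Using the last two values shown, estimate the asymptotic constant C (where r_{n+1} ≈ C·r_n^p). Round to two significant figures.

1.7

C ≈ r_6 / r_5^3
  = 7.98×10⁻⁸ / (3.63×10⁻³)^3
  = 7.98×10⁻⁸ / 4.78321e-08 ≈ 1.6683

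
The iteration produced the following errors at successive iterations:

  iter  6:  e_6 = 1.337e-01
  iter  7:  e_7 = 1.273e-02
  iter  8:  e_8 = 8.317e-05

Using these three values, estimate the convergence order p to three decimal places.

p ≈ ln(e_8/e_7) / ln(e_7/e_6)
  = ln(8.317e-05/1.273e-02) / ln(1.273e-02/1.337e-01)
  = ln(0.00653339) / ln(0.0952132)
  = -5.030829 / -2.351637 ≈ 2.139288

2.139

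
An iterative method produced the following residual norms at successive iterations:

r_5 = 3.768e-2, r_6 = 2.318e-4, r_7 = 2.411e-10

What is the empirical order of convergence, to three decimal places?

p ≈ ln(r_7/r_6) / ln(r_6/r_5)
  = ln(2.411e-10/2.318e-4) / ln(2.318e-4/3.768e-2)
  = ln(1.04012e-06) / ln(0.0061518)
  = -13.776174 / -5.091011 ≈ 2.705980

2.706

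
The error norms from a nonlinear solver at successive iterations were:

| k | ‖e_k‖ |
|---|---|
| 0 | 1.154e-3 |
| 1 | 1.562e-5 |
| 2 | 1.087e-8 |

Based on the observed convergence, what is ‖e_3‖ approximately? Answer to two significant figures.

5.0e-14

First estimate the order: p ≈ ln(‖e_2‖/‖e_1‖) / ln(‖e_1‖/‖e_0‖) = ln(1.087e-8/1.562e-5)/ln(1.562e-5/1.154e-3) = ln(0.000695903)/ln(0.0135355) ≈ 1.6898.
Then ‖e_3‖ ≈ ‖e_2‖·(‖e_2‖/‖e_1‖)^p = 1.087e-8·(0.000695903)^1.6898 = 1.087e-8·4.6189e-06 ≈ 5.021e-14.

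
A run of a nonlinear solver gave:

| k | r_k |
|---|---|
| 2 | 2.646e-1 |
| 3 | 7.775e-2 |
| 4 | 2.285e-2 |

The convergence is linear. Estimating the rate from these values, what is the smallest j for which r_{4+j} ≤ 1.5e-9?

14

Rate ρ ≈ r_4/r_3 = 2.285e-2/7.775e-2 = 0.2939.
After j more steps, r_{4+j} ≈ 2.285e-2·ρ^j; need ρ^j ≤ 1.5e-9/2.285e-2 = 6.56455e-08.
j ≥ ln(6.56455e-08)/ln(0.2939) = -16.5390/-1.22452 = 13.507.
So 14 more iterations are needed.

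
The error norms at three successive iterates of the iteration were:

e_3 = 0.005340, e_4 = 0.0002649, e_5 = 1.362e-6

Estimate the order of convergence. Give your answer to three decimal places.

p ≈ ln(e_5/e_4) / ln(e_4/e_3)
  = ln(1.362e-6/0.0002649) / ln(0.0002649/0.005340)
  = ln(0.00514156) / ln(0.0496067)
  = -5.270399 / -3.003629 ≈ 1.754677

1.755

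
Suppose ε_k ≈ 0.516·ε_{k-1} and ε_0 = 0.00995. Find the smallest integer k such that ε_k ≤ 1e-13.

39

After k steps, ε_k ≈ 0.00995·0.516^k.
Need 0.516^k ≤ 1e-13/0.00995 = 1.00503e-11.
k ≥ ln(1.00503e-11)/ln(0.516) = -25.3234/-0.66165 = 38.273.
Smallest integer k = 39.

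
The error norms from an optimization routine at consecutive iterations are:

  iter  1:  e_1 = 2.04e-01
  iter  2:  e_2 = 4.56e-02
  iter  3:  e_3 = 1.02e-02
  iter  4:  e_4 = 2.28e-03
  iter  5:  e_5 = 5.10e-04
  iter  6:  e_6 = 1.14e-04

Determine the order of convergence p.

1

Consecutive ratios: e_6/e_5 = 1.14e-04/5.10e-04 = 0.223529, e_5/e_4 = 5.10e-04/2.28e-03 = 0.223684.
p ≈ ln(0.223529)/ln(0.223684) = -1.4982/-1.4975 ≈ 1.00.
So the convergence is linear (order 1).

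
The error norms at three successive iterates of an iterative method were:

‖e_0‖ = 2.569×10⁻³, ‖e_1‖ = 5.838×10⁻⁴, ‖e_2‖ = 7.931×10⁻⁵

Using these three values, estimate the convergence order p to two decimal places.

1.35

p ≈ ln(‖e_2‖/‖e_1‖) / ln(‖e_1‖/‖e_0‖)
  = ln(7.931×10⁻⁵/5.838×10⁻⁴) / ln(5.838×10⁻⁴/2.569×10⁻³)
  = ln(0.135851) / ln(0.227248)
  = -1.99620 / -1.48171 ≈ 1.34723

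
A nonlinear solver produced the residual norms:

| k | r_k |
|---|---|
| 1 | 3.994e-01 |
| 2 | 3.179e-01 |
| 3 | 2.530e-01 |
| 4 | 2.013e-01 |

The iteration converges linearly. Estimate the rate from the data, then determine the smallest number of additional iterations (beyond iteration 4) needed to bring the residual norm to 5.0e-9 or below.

77

Rate ρ ≈ r_4/r_3 = 2.013e-01/2.530e-01 = 0.7957.
After j more steps, r_{4+j} ≈ 2.013e-01·ρ^j; need ρ^j ≤ 5.0e-9/2.013e-01 = 2.48385e-08.
j ≥ ln(2.48385e-08)/ln(0.7957) = -17.5109/-0.22853 = 76.624.
So 77 more iterations are needed.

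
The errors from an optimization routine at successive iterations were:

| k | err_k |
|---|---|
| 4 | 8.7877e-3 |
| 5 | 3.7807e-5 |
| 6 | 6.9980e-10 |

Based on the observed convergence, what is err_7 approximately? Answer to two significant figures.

2.4e-19

First estimate the order: p ≈ ln(err_6/err_5) / ln(err_5/err_4) = ln(6.9980e-10/3.7807e-5)/ln(3.7807e-5/8.7877e-3) = ln(1.85098e-05)/ln(0.00430226) ≈ 2.0000.
Then err_7 ≈ err_6·(err_6/err_5)^p = 6.9980e-10·(1.85098e-05)^2.0000 = 6.9980e-10·3.42613e-10 ≈ 2.398e-19.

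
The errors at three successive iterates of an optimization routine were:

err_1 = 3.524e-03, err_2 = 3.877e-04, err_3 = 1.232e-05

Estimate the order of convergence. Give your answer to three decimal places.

1.563

p ≈ ln(err_3/err_2) / ln(err_2/err_1)
  = ln(1.232e-05/3.877e-04) / ln(3.877e-04/3.524e-03)
  = ln(0.0317771) / ln(0.110017)
  = -3.449009 / -2.207120 ≈ 1.562674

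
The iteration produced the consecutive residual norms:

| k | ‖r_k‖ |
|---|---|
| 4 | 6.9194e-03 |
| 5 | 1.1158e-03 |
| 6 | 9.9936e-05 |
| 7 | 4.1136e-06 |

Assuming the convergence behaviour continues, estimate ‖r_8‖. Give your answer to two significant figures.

First estimate the order: p ≈ ln(‖r_7‖/‖r_6‖) / ln(‖r_6‖/‖r_5‖) = ln(4.1136e-06/9.9936e-05)/ln(9.9936e-05/1.1158e-03) = ln(0.0411623)/ln(0.0895644) ≈ 1.3222.
Then ‖r_8‖ ≈ ‖r_7‖·(‖r_7‖/‖r_6‖)^p = 4.1136e-06·(0.0411623)^1.3222 = 4.1136e-06·0.0147262 ≈ 6.058e-08.

6.1e-8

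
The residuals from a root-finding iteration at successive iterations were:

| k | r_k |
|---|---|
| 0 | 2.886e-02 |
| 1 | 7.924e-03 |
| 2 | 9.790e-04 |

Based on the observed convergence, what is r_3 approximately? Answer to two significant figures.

First estimate the order: p ≈ ln(r_2/r_1) / ln(r_1/r_0) = ln(9.790e-04/7.924e-03)/ln(7.924e-03/2.886e-02) = ln(0.123549)/ln(0.274567) ≈ 1.6178.
Then r_3 ≈ r_2·(r_2/r_1)^p = 9.790e-04·(0.123549)^1.6178 = 9.790e-04·0.0339451 ≈ 3.323e-05.

3.3e-5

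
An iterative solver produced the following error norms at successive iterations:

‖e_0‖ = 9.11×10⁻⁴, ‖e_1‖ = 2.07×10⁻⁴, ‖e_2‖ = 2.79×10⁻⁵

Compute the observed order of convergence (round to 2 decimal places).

p ≈ ln(‖e_2‖/‖e_1‖) / ln(‖e_1‖/‖e_0‖)
  = ln(2.79×10⁻⁵/2.07×10⁻⁴) / ln(2.07×10⁻⁴/9.11×10⁻⁴)
  = ln(0.134783) / ln(0.227223)
  = -2.00409 / -1.48182 ≈ 1.35245

1.35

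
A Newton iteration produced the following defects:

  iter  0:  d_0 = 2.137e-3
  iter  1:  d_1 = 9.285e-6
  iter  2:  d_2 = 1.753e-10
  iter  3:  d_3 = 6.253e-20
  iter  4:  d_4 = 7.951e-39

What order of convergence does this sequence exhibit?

2

Consecutive ratios: d_4/d_3 = 7.951e-39/6.253e-20 = 1.27155e-19, d_3/d_2 = 6.253e-20/1.753e-10 = 3.56703e-10.
p ≈ ln(1.27155e-19)/ln(3.56703e-10) = -43.5089/-21.7541 ≈ 2.00.
So the convergence is quadratic (order 2).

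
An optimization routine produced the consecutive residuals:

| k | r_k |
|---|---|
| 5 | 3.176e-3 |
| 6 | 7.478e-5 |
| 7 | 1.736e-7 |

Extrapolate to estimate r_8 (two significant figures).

First estimate the order: p ≈ ln(r_7/r_6) / ln(r_6/r_5) = ln(1.736e-7/7.478e-5)/ln(7.478e-5/3.176e-3) = ln(0.00232148)/ln(0.0235453) ≈ 1.6180.
Then r_8 ≈ r_7·(r_7/r_6)^p = 1.736e-7·(0.00232148)^1.6180 = 1.736e-7·5.46774e-05 ≈ 9.492e-12.

9.5e-12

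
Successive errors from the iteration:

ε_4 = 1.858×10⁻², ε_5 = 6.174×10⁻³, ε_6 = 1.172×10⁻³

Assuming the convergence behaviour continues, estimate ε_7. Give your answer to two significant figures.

9.6e-5

First estimate the order: p ≈ ln(ε_6/ε_5) / ln(ε_5/ε_4) = ln(1.172×10⁻³/6.174×10⁻³)/ln(6.174×10⁻³/1.858×10⁻²) = ln(0.189828)/ln(0.332293) ≈ 1.5082.
Then ε_7 ≈ ε_6·(ε_6/ε_5)^p = 1.172×10⁻³·(0.189828)^1.5082 = 1.172×10⁻³·0.0815874 ≈ 9.562e-05.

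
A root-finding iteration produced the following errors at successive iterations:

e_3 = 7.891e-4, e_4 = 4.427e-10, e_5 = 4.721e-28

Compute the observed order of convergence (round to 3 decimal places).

p ≈ ln(e_5/e_4) / ln(e_4/e_3)
  = ln(4.721e-28/4.427e-10) / ln(4.427e-10/7.891e-4)
  = ln(1.06641e-18) / ln(5.61019e-07)
  = -41.382234 / -14.393511 ≈ 2.875062

2.875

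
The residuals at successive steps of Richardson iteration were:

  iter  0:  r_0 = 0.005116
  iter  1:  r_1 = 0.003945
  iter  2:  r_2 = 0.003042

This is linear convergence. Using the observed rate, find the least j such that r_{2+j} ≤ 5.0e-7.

34

Rate ρ ≈ r_2/r_1 = 0.003042/0.003945 = 0.7711.
After j more steps, r_{2+j} ≈ 0.003042·ρ^j; need ρ^j ≤ 5.0e-7/0.003042 = 0.000164366.
j ≥ ln(0.000164366)/ln(0.7711) = -8.7134/-0.25994 = 33.521.
So 34 more iterations are needed.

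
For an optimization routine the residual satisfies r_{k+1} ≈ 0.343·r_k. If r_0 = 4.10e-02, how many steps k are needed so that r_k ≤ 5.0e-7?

After k steps, r_k ≈ 4.10e-02·0.343^k.
Need 0.343^k ≤ 5.0e-7/4.10e-02 = 1.21951e-05.
k ≥ ln(1.21951e-05)/ln(0.343) = -11.3145/-1.07002 = 10.574.
Smallest integer k = 11.

11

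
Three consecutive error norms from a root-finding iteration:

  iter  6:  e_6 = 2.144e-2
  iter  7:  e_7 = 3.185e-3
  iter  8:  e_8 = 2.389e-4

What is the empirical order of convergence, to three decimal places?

1.358

p ≈ ln(e_8/e_7) / ln(e_7/e_6)
  = ln(2.389e-4/3.185e-3) / ln(3.185e-3/2.144e-2)
  = ln(0.0750078) / ln(0.148554)
  = -2.590163 / -1.906807 ≈ 1.358377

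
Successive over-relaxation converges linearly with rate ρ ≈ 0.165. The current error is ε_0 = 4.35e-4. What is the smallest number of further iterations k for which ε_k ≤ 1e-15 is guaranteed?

15

After k steps, ε_k ≈ 4.35e-4·0.165^k.
Need 0.165^k ≤ 1e-15/4.35e-4 = 2.29885e-12.
k ≥ ln(2.29885e-12)/ln(0.165) = -26.7986/-1.80181 = 14.873.
Smallest integer k = 15.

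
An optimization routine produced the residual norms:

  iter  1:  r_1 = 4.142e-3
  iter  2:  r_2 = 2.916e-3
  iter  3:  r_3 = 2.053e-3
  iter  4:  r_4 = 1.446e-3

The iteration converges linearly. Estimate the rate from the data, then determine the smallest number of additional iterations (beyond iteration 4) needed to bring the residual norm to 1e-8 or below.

34

Rate ρ ≈ r_4/r_3 = 1.446e-3/2.053e-3 = 0.7043.
After j more steps, r_{4+j} ≈ 1.446e-3·ρ^j; need ρ^j ≤ 1e-8/1.446e-3 = 6.91563e-06.
j ≥ ln(6.91563e-06)/ln(0.7043) = -11.8817/-0.35055 = 33.894.
So 34 more iterations are needed.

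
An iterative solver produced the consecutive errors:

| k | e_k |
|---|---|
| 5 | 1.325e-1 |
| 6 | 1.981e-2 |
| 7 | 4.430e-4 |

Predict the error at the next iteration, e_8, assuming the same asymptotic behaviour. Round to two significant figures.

First estimate the order: p ≈ ln(e_7/e_6) / ln(e_6/e_5) = ln(4.430e-4/1.981e-2)/ln(1.981e-2/1.325e-1) = ln(0.0223624)/ln(0.149509) ≈ 1.9998.
Then e_8 ≈ e_7·(e_7/e_6)^p = 4.430e-4·(0.0223624)^1.9998 = 4.430e-4·0.000500457 ≈ 2.217e-07.

2.2e-7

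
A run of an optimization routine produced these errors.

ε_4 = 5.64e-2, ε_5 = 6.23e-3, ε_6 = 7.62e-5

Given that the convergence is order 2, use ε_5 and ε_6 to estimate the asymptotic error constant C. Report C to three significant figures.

C ≈ ε_6 / ε_5^2
  = 7.62e-5 / (6.23e-3)^2
  = 7.62e-5 / 3.88129e-05 ≈ 1.9633

1.96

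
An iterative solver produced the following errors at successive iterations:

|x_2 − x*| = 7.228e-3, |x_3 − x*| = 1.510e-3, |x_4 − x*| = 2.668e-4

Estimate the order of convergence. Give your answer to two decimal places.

1.11

p ≈ ln(|x_4 − x*|/|x_3 − x*|) / ln(|x_3 − x*|/|x_2 − x*|)
  = ln(2.668e-4/1.510e-3) / ln(1.510e-3/7.228e-3)
  = ln(0.176689) / ln(0.20891)
  = -1.73336 / -1.56585 ≈ 1.10698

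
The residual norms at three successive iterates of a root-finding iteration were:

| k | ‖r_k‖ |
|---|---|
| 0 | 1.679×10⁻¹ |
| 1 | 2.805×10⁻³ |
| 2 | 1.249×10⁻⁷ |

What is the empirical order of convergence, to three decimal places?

p ≈ ln(‖r_2‖/‖r_1‖) / ln(‖r_1‖/‖r_0‖)
  = ln(1.249×10⁻⁷/2.805×10⁻³) / ln(2.805×10⁻³/1.679×10⁻¹)
  = ln(4.45276e-05) / ln(0.0167064)
  = -10.019401 / -4.091963 ≈ 2.448556

2.449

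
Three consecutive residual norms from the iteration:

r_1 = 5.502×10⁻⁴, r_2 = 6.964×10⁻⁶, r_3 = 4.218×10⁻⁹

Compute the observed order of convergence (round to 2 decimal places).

p ≈ ln(r_3/r_2) / ln(r_2/r_1)
  = ln(4.218×10⁻⁹/6.964×10⁻⁶) / ln(6.964×10⁻⁶/5.502×10⁻⁴)
  = ln(0.000605686) / ln(0.0126572)
  = -7.40915 / -4.36953 ≈ 1.69564

1.70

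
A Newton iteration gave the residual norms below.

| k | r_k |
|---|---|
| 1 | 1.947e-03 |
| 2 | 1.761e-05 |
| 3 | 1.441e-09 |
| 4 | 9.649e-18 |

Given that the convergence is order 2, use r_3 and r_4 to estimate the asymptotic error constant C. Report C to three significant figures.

4.65

C ≈ r_4 / r_3^2
  = 9.649e-18 / (1.441e-09)^2
  = 9.649e-18 / 2.07648e-18 ≈ 4.6468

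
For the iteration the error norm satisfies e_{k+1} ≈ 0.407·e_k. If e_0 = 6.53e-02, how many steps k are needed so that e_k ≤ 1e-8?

18

After k steps, e_k ≈ 6.53e-02·0.407^k.
Need 0.407^k ≤ 1e-8/6.53e-02 = 1.53139e-07.
k ≥ ln(1.53139e-07)/ln(0.407) = -15.6919/-0.89894 = 17.456.
Smallest integer k = 18.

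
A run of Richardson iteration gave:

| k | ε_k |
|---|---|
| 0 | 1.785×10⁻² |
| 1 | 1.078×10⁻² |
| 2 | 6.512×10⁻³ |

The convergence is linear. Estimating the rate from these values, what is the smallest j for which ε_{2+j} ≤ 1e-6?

18

Rate ρ ≈ ε_2/ε_1 = 6.512×10⁻³/1.078×10⁻² = 0.6041.
After j more steps, ε_{2+j} ≈ 6.512×10⁻³·ρ^j; need ρ^j ≤ 1e-6/6.512×10⁻³ = 0.000153563.
j ≥ ln(0.000153563)/ln(0.6041) = -8.7814/-0.50402 = 17.423.
So 18 more iterations are needed.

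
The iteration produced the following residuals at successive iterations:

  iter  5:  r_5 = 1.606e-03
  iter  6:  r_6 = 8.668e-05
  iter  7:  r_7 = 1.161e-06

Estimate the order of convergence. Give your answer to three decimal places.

p ≈ ln(r_7/r_6) / ln(r_6/r_5)
  = ln(1.161e-06/8.668e-05) / ln(8.668e-05/1.606e-03)
  = ln(0.0133941) / ln(0.0539726)
  = -4.312941 / -2.919279 ≈ 1.477399

1.477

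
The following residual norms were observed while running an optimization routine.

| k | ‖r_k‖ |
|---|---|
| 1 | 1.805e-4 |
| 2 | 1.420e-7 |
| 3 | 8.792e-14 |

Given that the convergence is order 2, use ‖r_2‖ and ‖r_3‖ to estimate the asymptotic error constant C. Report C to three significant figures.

C ≈ ‖r_3‖ / ‖r_2‖^2
  = 8.792e-14 / (1.420e-7)^2
  = 8.792e-14 / 2.0164e-14 ≈ 4.3602

4.36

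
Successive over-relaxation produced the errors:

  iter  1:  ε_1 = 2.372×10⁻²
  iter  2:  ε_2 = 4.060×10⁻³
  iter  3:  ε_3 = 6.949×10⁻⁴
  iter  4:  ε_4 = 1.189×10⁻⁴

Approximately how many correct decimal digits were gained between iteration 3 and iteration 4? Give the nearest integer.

1

Digits gained ≈ log₁₀(ε_3/ε_4) = log₁₀(6.949×10⁻⁴/1.189×10⁻⁴) = log₁₀(5.84441) ≈ 0.767.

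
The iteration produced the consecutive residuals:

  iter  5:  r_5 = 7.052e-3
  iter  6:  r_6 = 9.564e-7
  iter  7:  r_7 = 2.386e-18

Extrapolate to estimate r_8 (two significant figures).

3.7e-53

First estimate the order: p ≈ ln(r_7/r_6) / ln(r_6/r_5) = ln(2.386e-18/9.564e-7)/ln(9.564e-7/7.052e-3) = ln(2.49477e-12)/ln(0.000135621) ≈ 3.0000.
Then r_8 ≈ r_7·(r_7/r_6)^p = 2.386e-18·(2.49477e-12)^3.0000 = 2.386e-18·1.55271e-35 ≈ 3.705e-53.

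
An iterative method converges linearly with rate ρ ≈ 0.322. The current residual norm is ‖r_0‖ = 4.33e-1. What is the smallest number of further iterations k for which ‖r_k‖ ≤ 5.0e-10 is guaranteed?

19

After k steps, ‖r_k‖ ≈ 4.33e-1·0.322^k.
Need 0.322^k ≤ 5.0e-10/4.33e-1 = 1.15473e-09.
k ≥ ln(1.15473e-09)/ln(0.322) = -20.5794/-1.13320 = 18.160.
Smallest integer k = 19.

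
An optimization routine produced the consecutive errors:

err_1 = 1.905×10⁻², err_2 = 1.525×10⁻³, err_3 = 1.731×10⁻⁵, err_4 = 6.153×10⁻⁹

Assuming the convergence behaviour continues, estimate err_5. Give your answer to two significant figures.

First estimate the order: p ≈ ln(err_4/err_3) / ln(err_3/err_2) = ln(6.153×10⁻⁹/1.731×10⁻⁵)/ln(1.731×10⁻⁵/1.525×10⁻³) = ln(0.000355459)/ln(0.0113508) ≈ 1.7734.
Then err_5 ≈ err_4·(err_4/err_3)^p = 6.153×10⁻⁹·(0.000355459)^1.7734 = 6.153×10⁻⁹·7.64135e-07 ≈ 4.702e-15.

4.7e-15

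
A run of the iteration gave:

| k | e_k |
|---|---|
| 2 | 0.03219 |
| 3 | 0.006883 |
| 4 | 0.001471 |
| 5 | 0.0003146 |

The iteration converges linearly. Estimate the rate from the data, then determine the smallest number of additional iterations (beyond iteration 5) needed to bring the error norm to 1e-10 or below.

10

Rate ρ ≈ e_5/e_4 = 0.0003146/0.001471 = 0.2139.
After j more steps, e_{5+j} ≈ 0.0003146·ρ^j; need ρ^j ≤ 1e-10/0.0003146 = 3.17864e-07.
j ≥ ln(3.17864e-07)/ln(0.2139) = -14.9616/-1.54225 = 9.701.
So 10 more iterations are needed.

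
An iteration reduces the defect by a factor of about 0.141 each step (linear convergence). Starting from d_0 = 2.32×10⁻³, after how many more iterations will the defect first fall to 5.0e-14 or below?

13

After k steps, d_k ≈ 2.32×10⁻³·0.141^k.
Need 0.141^k ≤ 5.0e-14/2.32×10⁻³ = 2.15517e-11.
k ≥ ln(2.15517e-11)/ln(0.141) = -24.5606/-1.95900 = 12.537.
Smallest integer k = 13.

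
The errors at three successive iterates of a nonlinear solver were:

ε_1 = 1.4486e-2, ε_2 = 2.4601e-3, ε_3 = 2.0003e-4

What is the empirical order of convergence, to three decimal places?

1.415

p ≈ ln(ε_3/ε_2) / ln(ε_2/ε_1)
  = ln(2.0003e-4/2.4601e-3) / ln(2.4601e-3/1.4486e-2)
  = ln(0.0813097) / ln(0.169826)
  = -2.509490 / -1.772981 ≈ 1.415407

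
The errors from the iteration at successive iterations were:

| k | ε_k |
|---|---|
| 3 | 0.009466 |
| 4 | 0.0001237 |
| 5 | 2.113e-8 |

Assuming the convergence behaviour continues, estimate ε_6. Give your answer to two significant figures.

6.2e-16

First estimate the order: p ≈ ln(ε_5/ε_4) / ln(ε_4/ε_3) = ln(2.113e-8/0.0001237)/ln(0.0001237/0.009466) = ln(0.000170816)/ln(0.0130678) ≈ 1.9999.
Then ε_6 ≈ ε_5·(ε_5/ε_4)^p = 2.113e-8·(0.000170816)^1.9999 = 2.113e-8·2.92034e-08 ≈ 6.171e-16.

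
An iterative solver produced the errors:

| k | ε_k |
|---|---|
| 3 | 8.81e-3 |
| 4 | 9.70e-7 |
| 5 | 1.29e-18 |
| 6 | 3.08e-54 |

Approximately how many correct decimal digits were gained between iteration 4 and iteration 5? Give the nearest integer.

Digits gained ≈ log₁₀(ε_4/ε_5) = log₁₀(9.70e-7/1.29e-18) = log₁₀(7.51938e+11) ≈ 11.876.

12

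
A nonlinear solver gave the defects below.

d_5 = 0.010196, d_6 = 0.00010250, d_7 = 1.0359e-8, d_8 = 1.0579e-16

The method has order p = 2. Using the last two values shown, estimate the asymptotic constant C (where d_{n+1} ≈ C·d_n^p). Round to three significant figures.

0.986

C ≈ d_8 / d_7^2
  = 1.0579e-16 / (1.0359e-8)^2
  = 1.0579e-16 / 1.07309e-16 ≈ 0.98585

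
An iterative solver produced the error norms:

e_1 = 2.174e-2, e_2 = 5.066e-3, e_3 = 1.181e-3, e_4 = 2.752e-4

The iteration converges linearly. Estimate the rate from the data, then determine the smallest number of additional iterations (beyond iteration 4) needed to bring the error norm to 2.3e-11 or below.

12

Rate ρ ≈ e_4/e_3 = 2.752e-4/1.181e-3 = 0.2330.
After j more steps, e_{4+j} ≈ 2.752e-4·ρ^j; need ρ^j ≤ 2.3e-11/2.752e-4 = 8.35756e-08.
j ≥ ln(8.35756e-08)/ln(0.2330) = -16.2975/-1.45672 = 11.188.
So 12 more iterations are needed.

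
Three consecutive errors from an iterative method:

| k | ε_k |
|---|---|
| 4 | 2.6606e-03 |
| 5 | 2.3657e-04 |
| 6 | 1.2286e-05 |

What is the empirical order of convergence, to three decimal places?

1.222

p ≈ ln(ε_6/ε_5) / ln(ε_5/ε_4)
  = ln(1.2286e-05/2.3657e-04) / ln(2.3657e-04/2.6606e-03)
  = ln(0.0519339) / ln(0.088916)
  = -2.957784 / -2.420063 ≈ 1.222193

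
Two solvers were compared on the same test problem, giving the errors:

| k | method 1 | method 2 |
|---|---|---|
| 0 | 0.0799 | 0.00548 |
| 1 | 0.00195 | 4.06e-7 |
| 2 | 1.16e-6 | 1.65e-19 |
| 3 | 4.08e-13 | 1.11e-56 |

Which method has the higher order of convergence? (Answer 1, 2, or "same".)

2

Method 1: p ≈ ln(4.08e-13/1.16e-6)/ln(1.16e-6/0.00195) ≈ 2.00.
Method 2: p ≈ ln(1.11e-56/1.65e-19)/ln(1.65e-19/4.06e-7) ≈ 3.00.
Method 2 has the higher order (≈3.0 vs ≈2.0).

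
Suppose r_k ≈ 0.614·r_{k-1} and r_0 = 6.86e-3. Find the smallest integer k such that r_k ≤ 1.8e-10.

36

After k steps, r_k ≈ 6.86e-3·0.614^k.
Need 0.614^k ≤ 1.8e-10/6.86e-3 = 2.62391e-08.
k ≥ ln(2.62391e-08)/ln(0.614) = -17.4560/-0.48776 = 35.788.
Smallest integer k = 36.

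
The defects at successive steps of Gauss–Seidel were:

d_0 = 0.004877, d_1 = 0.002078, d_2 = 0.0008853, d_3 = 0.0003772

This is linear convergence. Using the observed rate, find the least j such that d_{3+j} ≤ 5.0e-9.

Rate ρ ≈ d_3/d_2 = 0.0003772/0.0008853 = 0.4261.
After j more steps, d_{3+j} ≈ 0.0003772·ρ^j; need ρ^j ≤ 5.0e-9/0.0003772 = 1.32556e-05.
j ≥ ln(1.32556e-05)/ln(0.4261) = -11.2311/-0.85308 = 13.165.
So 14 more iterations are needed.

14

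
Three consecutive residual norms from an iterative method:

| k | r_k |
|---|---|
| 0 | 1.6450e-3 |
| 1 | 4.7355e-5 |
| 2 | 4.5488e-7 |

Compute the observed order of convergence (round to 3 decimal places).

p ≈ ln(r_2/r_1) / ln(r_1/r_0)
  = ln(4.5488e-7/4.7355e-5) / ln(4.7355e-5/1.6450e-3)
  = ln(0.00960574) / ln(0.0287872)
  = -4.645394 / -3.547824 ≈ 1.309364

1.309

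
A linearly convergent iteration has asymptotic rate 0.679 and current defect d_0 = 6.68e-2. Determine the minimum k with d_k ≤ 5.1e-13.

After k steps, d_k ≈ 6.68e-2·0.679^k.
Need 0.679^k ≤ 5.1e-13/6.68e-2 = 7.63473e-12.
k ≥ ln(7.63473e-12)/ln(0.679) = -25.5983/-0.38713 = 66.123.
Smallest integer k = 67.

67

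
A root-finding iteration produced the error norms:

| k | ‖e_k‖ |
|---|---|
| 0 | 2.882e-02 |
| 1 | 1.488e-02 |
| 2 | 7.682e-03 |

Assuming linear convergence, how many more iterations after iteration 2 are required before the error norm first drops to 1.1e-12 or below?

Rate ρ ≈ ‖e_2‖/‖e_1‖ = 7.682e-03/1.488e-02 = 0.5163.
After j more steps, ‖e_{2+j}‖ ≈ 7.682e-03·ρ^j; need ρ^j ≤ 1.1e-12/7.682e-03 = 1.43192e-10.
j ≥ ln(1.43192e-10)/ln(0.5163) = -22.6668/-0.66107 = 34.288.
So 35 more iterations are needed.

35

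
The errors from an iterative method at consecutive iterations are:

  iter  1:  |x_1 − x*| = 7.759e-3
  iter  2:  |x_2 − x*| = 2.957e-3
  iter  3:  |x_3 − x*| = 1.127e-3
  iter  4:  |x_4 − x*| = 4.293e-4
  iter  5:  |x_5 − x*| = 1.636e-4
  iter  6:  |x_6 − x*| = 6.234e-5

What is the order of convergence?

Consecutive ratios: |x_6 − x*|/|x_5 − x*| = 6.234e-5/1.636e-4 = 0.381051, |x_5 − x*|/|x_4 − x*| = 1.636e-4/4.293e-4 = 0.381085.
p ≈ ln(0.381051)/ln(0.381085) = -0.9648/-0.9647 ≈ 1.00.
So the convergence is linear (order 1).

1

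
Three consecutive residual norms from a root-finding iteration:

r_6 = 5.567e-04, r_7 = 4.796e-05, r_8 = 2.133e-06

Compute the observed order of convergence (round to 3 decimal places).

p ≈ ln(r_8/r_7) / ln(r_7/r_6)
  = ln(2.133e-06/4.796e-05) / ln(4.796e-05/5.567e-04)
  = ln(0.0444746) / ln(0.0861505)
  = -3.112837 / -2.451660 ≈ 1.269685

1.270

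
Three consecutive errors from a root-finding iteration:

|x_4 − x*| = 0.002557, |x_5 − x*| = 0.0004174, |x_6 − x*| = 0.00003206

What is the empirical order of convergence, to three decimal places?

1.416

p ≈ ln(|x_6 − x*|/|x_5 − x*|) / ln(|x_5 − x*|/|x_4 − x*|)
  = ln(0.00003206/0.0004174) / ln(0.0004174/0.002557)
  = ln(0.0768088) / ln(0.163238)
  = -2.566436 / -1.812546 ≈ 1.415929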